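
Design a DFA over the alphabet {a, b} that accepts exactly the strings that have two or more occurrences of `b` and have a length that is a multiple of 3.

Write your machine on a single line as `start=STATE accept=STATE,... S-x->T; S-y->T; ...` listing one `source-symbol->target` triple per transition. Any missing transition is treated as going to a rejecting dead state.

start=q0; accept=q7,q8; q0-a->q1; q0-b->q2; q1-a->q3; q1-b->q4; q2-a->q4; q2-b->q5; q3-a->q0; q3-b->q6; q4-a->q6; q4-b->q7; q5-a->q7; q5-b->q8; q6-a->q2; q6-b->q9; q7-a->q9; q7-b->q10; q8-a->q10; q8-b->q10; q9-a->q5; q9-b->q11; q10-a->q11; q10-b->q11; q11-a->q8; q11-b->q8

Build one automaton per condition and run them in lockstep. One (4 states) tracks the count of `b`s, saturating at 3; the other (3 states) tracks the input length modulo 3. Each combined state is a pair, one component from each; accept when both components accept.
With 12 states:
          a    b  
>  q0     q1   q2 
   q1     q3   q4 
   q2     q4   q5 
   q3     q0   q6 
   q4     q6   q7 
   q5     q7   q8 
   q6     q2   q9 
 * q7     q9  q10 
 * q8    q10  q10 
   q9     q5  q11 
   q10   q11  q11 
   q11    q8   q8 
(> = start, * = accepting)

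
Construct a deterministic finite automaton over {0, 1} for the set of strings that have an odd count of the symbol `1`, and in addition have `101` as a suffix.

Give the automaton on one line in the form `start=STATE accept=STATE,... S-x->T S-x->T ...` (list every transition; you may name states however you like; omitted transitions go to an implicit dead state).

start=q0 accept=q4 q0-0->q0 q0-1->q1 q1-0->q1 q1-1->q2 q2-0->q3 q2-1->q1 q3-0->q0 q3-1->q4 q4-0->q1 q4-1->q2

Run two small machines in parallel and take their product. One (2 states) tracks the count of `1`s modulo 2; the other (4 states) tracks how much of the suffix `101` has currently been matched. Each combined state is a pair, one component from each; accept when both components accept. Minimizing collapses redundant product states.
A 5-state machine:
        0   1  
>  q0   q0  q1 
   q1   q1  q2 
   q2   q3  q1 
   q3   q0  q4 
 * q4   q1  q2 
(> = start, * = accepting)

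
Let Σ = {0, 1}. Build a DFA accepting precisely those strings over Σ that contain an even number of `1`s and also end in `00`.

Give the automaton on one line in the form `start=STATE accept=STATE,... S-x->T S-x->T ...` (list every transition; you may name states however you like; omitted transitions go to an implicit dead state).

start=q0 accept=q3 q0-0->q1 q0-1->q2 q1-0->q3 q1-1->q2 q2-0->q2 q2-1->q0 q3-0->q3 q3-1->q2

Handle the two conditions separately and then intersect. One (2 states) tracks the count of `1`s modulo 2; the other (3 states) tracks how much of the suffix `00` has currently been matched. Each combined state is a pair, one component from each; accept when both components accept. Minimizing collapses redundant product states.
A 4-state machine:
        0   1  
>  q0   q1  q2 
   q1   q3  q2 
   q2   q2  q0 
 * q3   q3  q2 
(> = start, * = accepting)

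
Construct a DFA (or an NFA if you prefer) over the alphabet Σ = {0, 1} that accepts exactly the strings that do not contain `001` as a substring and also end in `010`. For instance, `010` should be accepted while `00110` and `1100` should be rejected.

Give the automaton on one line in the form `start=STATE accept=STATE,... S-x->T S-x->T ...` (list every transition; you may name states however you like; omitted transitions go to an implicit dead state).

Handle the two conditions separately and then intersect. The first has 4 states tracking partial matches of the forbidden pattern `001`; the second has 4 states tracking how much of the suffix `010` has currently been matched. A product state is a pair (one from each), accepting exactly when both do.
9 states suffice.
        0   1  
>  S0   S1  S0 
   S1   S2  S3 
   S2   S2  S4 
   S3   S5  S0 
   S4   S6  S7 
 * S5   S2  S3 
   S6   S8  S4 
   S7   S8  S7 
   S8   S8  S4 
(> = start, * = accepting)

start=S0 accept=S5 S0-0->S1 S0-1->S0 S1-0->S2 S1-1->S3 S2-0->S2 S2-1->S4 S3-0->S5 S3-1->S0 S4-0->S6 S4-1->S7 S5-0->S2 S5-1->S3 S6-0->S8 S6-1->S4 S7-0->S8 S7-1->S7 S8-0->S8 S8-1->S4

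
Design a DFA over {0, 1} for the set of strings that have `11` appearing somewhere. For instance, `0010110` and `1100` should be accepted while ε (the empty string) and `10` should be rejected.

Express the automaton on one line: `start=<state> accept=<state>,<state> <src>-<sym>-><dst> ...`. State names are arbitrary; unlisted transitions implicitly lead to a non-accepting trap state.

start=A accept=C A-0->A A-1->B B-0->A B-1->C C-0->C C-1->C

States A..B record the length of the longest prefix of `11` that matches the current input suffix. Reaching C means `11` has been seen, and we stay there forever. Accept from C.
3 states suffice.
       0  1 
>  A   A  B 
   B   A  C 
 * C   C  C 
(> = start, * = accepting)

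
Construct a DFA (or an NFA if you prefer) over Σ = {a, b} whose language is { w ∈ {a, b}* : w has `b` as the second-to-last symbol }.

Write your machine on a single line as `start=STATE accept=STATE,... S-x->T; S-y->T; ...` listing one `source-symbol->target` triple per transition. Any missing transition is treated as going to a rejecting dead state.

start=q0; accept=q5,q6; q0-a->q1; q0-b->q2; q1-a->q3; q1-b->q4; q2-a->q5; q2-b->q6; q3-a->q3; q3-b->q4; q4-a->q5; q4-b->q6; q5-a->q3; q5-b->q4; q6-a->q5; q6-b->q6

A DFA must remember the last 2 symbols (since which symbol is second-to-last isn't known until the input ends). Use one state per possible window of the last ≤2 symbols; accept from those whose window starts with `b`.
With 7 states:
        a   b  
>  q0   q1  q2 
   q1   q3  q4 
   q2   q5  q6 
   q3   q3  q4 
   q4   q5  q6 
 * q5   q3  q4 
 * q6   q5  q6 
(> = start, * = accepting)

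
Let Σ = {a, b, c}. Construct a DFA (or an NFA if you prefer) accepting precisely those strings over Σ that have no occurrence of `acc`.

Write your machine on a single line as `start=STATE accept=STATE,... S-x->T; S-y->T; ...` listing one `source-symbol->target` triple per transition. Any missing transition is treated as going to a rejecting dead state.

Track partial matches of the forbidden pattern `acc`. State q3 is a dead state reached once `acc` has occurred; every other state accepts. q0 means no part of `acc` is currently matched.
With 4 states:
        a   b   c  
>* q0   q1  q0  q0 
 * q1   q1  q0  q2 
 * q2   q1  q0  q3 
   q3   q3  q3  q3 
(> = start, * = accepting)

start=q0; accept=q0,q1,q2; q0-a->q1; q0-b->q0; q0-c->q0; q1-a->q1; q1-b->q0; q1-c->q2; q2-a->q1; q2-b->q0; q2-c->q3; q3-a->q3; q3-b->q3; q3-c->q3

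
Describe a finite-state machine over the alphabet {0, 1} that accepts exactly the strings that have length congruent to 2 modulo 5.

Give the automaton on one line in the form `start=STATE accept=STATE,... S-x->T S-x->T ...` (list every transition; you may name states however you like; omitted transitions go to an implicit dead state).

Only the length mod 5 matters, so use a 5-cycle: from any state, every input symbol moves to the next state, wrapping E back to A. Mark C accepting.
       0  1 
>  A   B  B 
   B   C  C 
 * C   D  D 
   D   E  E 
   E   A  A 
(> = start, * = accepting)

start=A accept=C A-0->B A-1->B B-0->C B-1->C C-0->D C-1->D D-0->E D-1->E E-0->A E-1->A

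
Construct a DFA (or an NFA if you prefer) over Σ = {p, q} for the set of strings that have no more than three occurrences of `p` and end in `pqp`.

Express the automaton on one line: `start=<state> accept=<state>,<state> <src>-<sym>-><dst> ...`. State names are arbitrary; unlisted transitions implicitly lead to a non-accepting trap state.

Build one automaton per condition and run them in lockstep. One (5 states) tracks the count of `p`s, saturating at 4; the other (4 states) tracks how much of the suffix `pqp` has currently been matched. Each combined state is a pair, one component from each; accept when both components accept. Minimizing collapses redundant product states.
9 states suffice.
        p   q  
>  S0   S1  S0 
   S1   S2  S3 
   S2   S4  S5 
   S3   S6  S7 
   S4   S4  S4 
   S5   S8  S4 
 * S6   S4  S5 
   S7   S2  S7 
 * S8   S4  S4 
(> = start, * = accepting)

start=S0 accept=S6,S8 S0-p->S1 S0-q->S0 S1-p->S2 S1-q->S3 S2-p->S4 S2-q->S5 S3-p->S6 S3-q->S7 S4-p->S4 S4-q->S4 S5-p->S8 S5-q->S4 S6-p->S4 S6-q->S5 S7-p->S2 S7-q->S7 S8-p->S4 S8-q->S4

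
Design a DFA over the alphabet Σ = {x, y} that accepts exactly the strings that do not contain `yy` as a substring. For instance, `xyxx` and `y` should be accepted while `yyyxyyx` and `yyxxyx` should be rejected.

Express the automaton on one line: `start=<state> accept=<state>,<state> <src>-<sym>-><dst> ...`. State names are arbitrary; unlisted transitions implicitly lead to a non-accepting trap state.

start=S0 accept=S0,S1 S0-x->S0 S0-y->S1 S1-x->S0 S1-y->S2 S2-x->S2 S2-y->S2

Track partial matches of the forbidden pattern `yy`. State S2 is a dead state reached once `yy` has occurred; every other state accepts. S0 means no part of `yy` is currently matched.
With 3 states:
        x   y  
>* S0   S0  S1 
 * S1   S0  S2 
   S2   S2  S2 
(> = start, * = accepting)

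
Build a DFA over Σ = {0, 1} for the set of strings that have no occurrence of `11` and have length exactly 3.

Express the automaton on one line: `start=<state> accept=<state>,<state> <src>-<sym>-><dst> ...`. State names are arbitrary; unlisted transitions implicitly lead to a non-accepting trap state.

start=s0 accept=s6 s0-0->s1 s0-1->s2 s1-0->s3 s1-1->s4 s2-0->s3 s2-1->s5 s3-0->s6 s3-1->s6 s4-0->s6 s4-1->s5 s5-0->s5 s5-1->s5 s6-0->s5 s6-1->s5

Build one automaton per condition and run them in lockstep. One (3 states) tracks partial matches of the forbidden pattern `11`; the other (5 states) tracks the input length, saturating at 4. Each combined state is a pair, one component from each; accept when both components accept. After merging equivalent states the machine shrinks.
With 7 states:
        0   1  
>  s0   s1  s2 
   s1   s3  s4 
   s2   s3  s5 
   s3   s6  s6 
   s4   s6  s5 
   s5   s5  s5 
 * s6   s5  s5 
(> = start, * = accepting)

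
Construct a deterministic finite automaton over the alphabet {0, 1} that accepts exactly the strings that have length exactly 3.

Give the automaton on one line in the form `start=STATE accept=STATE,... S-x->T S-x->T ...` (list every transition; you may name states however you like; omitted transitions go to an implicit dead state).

start=S0 accept=S3 S0-0->S1 S0-1->S1 S1-0->S2 S1-1->S2 S2-0->S3 S2-1->S3 S3-0->S4 S3-1->S4 S4-0->S4 S4-1->S4

We only need to distinguish lengths 0, 1, …, 3, and '>3'. Chain S0 → S1 → S2 → S3 → S4 on every symbol, with S4 looping. Accepting states: {S3}.
With 5 states:
        0   1  
>  S0   S1  S1 
   S1   S2  S2 
   S2   S3  S3 
 * S3   S4  S4 
   S4   S4  S4 
(> = start, * = accepting)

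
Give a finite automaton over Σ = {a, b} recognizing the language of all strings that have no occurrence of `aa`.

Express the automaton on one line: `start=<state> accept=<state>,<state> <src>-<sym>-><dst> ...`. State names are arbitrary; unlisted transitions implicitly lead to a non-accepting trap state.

Track partial matches of the forbidden pattern `aa`. State s2 is a dead state reached once `aa` has occurred; every other state accepts. s0 means no part of `aa` is currently matched.
A 3-state machine:
        a   b  
>* s0   s1  s0 
 * s1   s2  s0 
   s2   s2  s2 
(> = start, * = accepting)

start=s0 accept=s0,s1 s0-a->s1 s0-b->s0 s1-a->s2 s1-b->s0 s2-a->s2 s2-b->s2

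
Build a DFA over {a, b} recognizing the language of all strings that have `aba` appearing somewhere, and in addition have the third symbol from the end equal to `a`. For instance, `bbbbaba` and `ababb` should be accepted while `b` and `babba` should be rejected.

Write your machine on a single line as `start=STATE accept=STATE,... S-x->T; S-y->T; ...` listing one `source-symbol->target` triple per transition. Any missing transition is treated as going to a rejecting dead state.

start=S0; accept=S9,S17,S18,S19; S0-a->S1; S0-b->S2; S1-a->S3; S1-b->S4; S2-a->S5; S2-b->S6; S3-a->S7; S3-b->S8; S4-a->S9; S4-b->S10; S5-a->S11; S5-b->S12; S6-a->S13; S6-b->S14; S7-a->S7; S7-b->S8; S8-a->S9; S8-b->S10; S9-a->S15; S9-b->S16; S10-a->S13; S10-b->S14; S11-a->S7; S11-b->S8; S12-a->S9; S12-b->S10; S13-a->S11; S13-b->S12; S14-a->S13; S14-b->S14; S15-a->S17; S15-b->S18; S16-a->S9; S16-b->S19; S17-a->S17; S17-b->S18; S18-a->S9; S18-b->S19; S19-a->S20; S19-b->S21; S20-a->S15; S20-b->S16; S21-a->S20; S21-b->S21

Build one automaton per condition and run them in lockstep. One (4 states) tracks whether and how much of `aba` has been seen; the other (15 states) tracks the last 3 symbols read. Each combined state is a pair, one component from each; accept when both components accept.
A 22-state machine:
          a    b  
>  S0     S1   S2 
   S1     S3   S4 
   S2     S5   S6 
   S3     S7   S8 
   S4     S9  S10 
   S5    S11  S12 
   S6    S13  S14 
   S7     S7   S8 
   S8     S9  S10 
 * S9    S15  S16 
   S10   S13  S14 
   S11    S7   S8 
   S12    S9  S10 
   S13   S11  S12 
   S14   S13  S14 
   S15   S17  S18 
   S16    S9  S19 
 * S17   S17  S18 
 * S18    S9  S19 
 * S19   S20  S21 
   S20   S15  S16 
   S21   S20  S21 
(> = start, * = accepting)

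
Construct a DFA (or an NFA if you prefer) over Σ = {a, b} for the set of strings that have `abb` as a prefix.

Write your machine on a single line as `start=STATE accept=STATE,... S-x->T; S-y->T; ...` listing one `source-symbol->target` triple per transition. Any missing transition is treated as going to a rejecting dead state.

start=q0; accept=q3; q0-a->q1; q0-b->q4; q1-a->q4; q1-b->q2; q2-a->q4; q2-b->q3; q3-a->q3; q3-b->q3; q4-a->q4; q4-b->q4

Walk along `abb` while the input agrees: from q0 take `a` to q1, and so on. Any deviation drops to the rejecting sink q4. Once q3 is reached the prefix is confirmed and every continuation is accepted.
With 5 states:
        a   b  
>  q0   q1  q4 
   q1   q4  q2 
   q2   q4  q3 
 * q3   q3  q3 
   q4   q4  q4 
(> = start, * = accepting)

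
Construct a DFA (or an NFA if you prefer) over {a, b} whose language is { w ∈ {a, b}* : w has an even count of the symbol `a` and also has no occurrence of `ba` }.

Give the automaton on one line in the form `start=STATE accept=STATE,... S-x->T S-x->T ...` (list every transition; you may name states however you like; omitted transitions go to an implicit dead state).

start=q0 accept=q0,q2 q0-a->q1 q0-b->q2 q1-a->q0 q1-b->q3 q2-a->q4 q2-b->q2 q3-a->q5 q3-b->q3 q4-a->q5 q4-b->q4 q5-a->q4 q5-b->q5

Build one automaton per condition and run them in lockstep. The first has 2 states tracking the count of `a`s modulo 2; the second has 3 states tracking partial matches of the forbidden pattern `ba`. A product state is a pair (one from each), accepting exactly when both do.
With 6 states:
        a   b  
>* q0   q1  q2 
   q1   q0  q3 
 * q2   q4  q2 
   q3   q5  q3 
   q4   q5  q4 
   q5   q4  q5 
(> = start, * = accepting)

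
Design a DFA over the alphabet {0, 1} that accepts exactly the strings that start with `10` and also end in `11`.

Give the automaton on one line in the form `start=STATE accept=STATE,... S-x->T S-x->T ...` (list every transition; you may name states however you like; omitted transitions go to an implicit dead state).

Run two small machines in parallel and take their product. One (4 states) tracks whether the input so far still matches the prefix `10`; the other (3 states) tracks how much of the suffix `11` has currently been matched. Each combined state is a pair, one component from each; accept when both components accept. Equivalent product states are then merged.
A 6-state machine:
        0   1  
>  q0   q1  q2 
   q1   q1  q1 
   q2   q3  q1 
   q3   q3  q4 
   q4   q3  q5 
 * q5   q3  q5 
(> = start, * = accepting)

start=q0 accept=q5 q0-0->q1 q0-1->q2 q1-0->q1 q1-1->q1 q2-0->q3 q2-1->q1 q3-0->q3 q3-1->q4 q4-0->q3 q4-1->q5 q5-0->q3 q5-1->q5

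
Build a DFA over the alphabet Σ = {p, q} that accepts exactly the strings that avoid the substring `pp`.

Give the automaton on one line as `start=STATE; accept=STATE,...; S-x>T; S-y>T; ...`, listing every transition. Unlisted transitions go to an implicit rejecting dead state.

This is the complement of 'contains `pp`'. Use the same substring-matching states — s0 through s2 holding how much of `pp` has just been matched — but flip the accepting set: everything except the trap s2 accepts.
A 3-state machine:
        p   q  
>* s0   s1  s0 
 * s1   s2  s0 
   s2   s2  s2 
(> = start, * = accepting)

start=s0; accept=s0,s1; s0-p>s1; s0-q>s0; s1-p>s2; s1-q>s0; s2-p>s2; s2-q>s2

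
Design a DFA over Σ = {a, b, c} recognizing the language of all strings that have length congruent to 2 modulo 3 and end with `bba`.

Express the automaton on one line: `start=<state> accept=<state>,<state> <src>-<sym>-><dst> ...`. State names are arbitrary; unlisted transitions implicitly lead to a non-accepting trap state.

Build one automaton per condition and run them in lockstep. One (3 states) tracks the input length modulo 3; the other (4 states) tracks how much of the suffix `bba` has currently been matched. Each combined state is a pair, one component from each; accept when both components accept.
A 12-state machine:
          a    b    c  
>  q0     q1   q2   q1 
   q1     q3   q4   q3 
   q2     q3   q5   q3 
   q3     q0   q6   q0 
   q4     q0   q7   q0 
   q5     q8   q7   q0 
   q6     q1   q9   q1 
   q7    q10   q9   q1 
   q8     q1   q2   q1 
   q9    q11   q5   q3 
   q10    q3   q4   q3 
 * q11    q0   q6   q0 
(> = start, * = accepting)

start=q0 accept=q11 q0-a->q1 q0-b->q2 q0-c->q1 q1-a->q3 q1-b->q4 q1-c->q3 q2-a->q3 q2-b->q5 q2-c->q3 q3-a->q0 q3-b->q6 q3-c->q0 q4-a->q0 q4-b->q7 q4-c->q0 q5-a->q8 q5-b->q7 q5-c->q0 q6-a->q1 q6-b->q9 q6-c->q1 q7-a->q10 q7-b->q9 q7-c->q1 q8-a->q1 q8-b->q2 q8-c->q1 q9-a->q11 q9-b->q5 q9-c->q3 q10-a->q3 q10-b->q4 q10-c->q3 q11-a->q0 q11-b->q6 q11-c->q0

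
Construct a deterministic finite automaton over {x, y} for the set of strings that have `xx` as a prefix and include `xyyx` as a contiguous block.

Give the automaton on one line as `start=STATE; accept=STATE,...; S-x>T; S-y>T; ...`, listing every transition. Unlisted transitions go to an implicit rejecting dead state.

start=s0; accept=s6; s0-x>s1; s0-y>s2; s1-x>s3; s1-y>s2; s2-x>s2; s2-y>s2; s3-x>s3; s3-y>s4; s4-x>s3; s4-y>s5; s5-x>s6; s5-y>s7; s6-x>s6; s6-y>s6; s7-x>s3; s7-y>s7

Build one automaton per condition and run them in lockstep. The first has 4 states tracking whether the input so far still matches the prefix `xx`; the second has 5 states tracking whether and how much of `xyyx` has been seen. A product state is a pair (one from each), accepting exactly when both do. Equivalent product states are then merged.
8 states suffice.
        x   y  
>  s0   s1  s2 
   s1   s3  s2 
   s2   s2  s2 
   s3   s3  s4 
   s4   s3  s5 
   s5   s6  s7 
 * s6   s6  s6 
   s7   s3  s7 
(> = start, * = accepting)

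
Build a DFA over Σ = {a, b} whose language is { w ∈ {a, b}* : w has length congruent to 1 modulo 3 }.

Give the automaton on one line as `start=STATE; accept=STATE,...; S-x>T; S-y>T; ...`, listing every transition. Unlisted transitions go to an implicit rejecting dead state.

start=S0; accept=S1; S0-a>S1; S0-b>S1; S1-a>S2; S1-b>S2; S2-a>S0; S2-b>S0

Only the length mod 3 matters, so use a 3-cycle: from any state, every input symbol moves to the next state, wrapping S2 back to S0. Mark S1 accepting.
With 3 states:
        a   b  
>  S0   S1  S1 
 * S1   S2  S2 
   S2   S0  S0 
(> = start, * = accepting)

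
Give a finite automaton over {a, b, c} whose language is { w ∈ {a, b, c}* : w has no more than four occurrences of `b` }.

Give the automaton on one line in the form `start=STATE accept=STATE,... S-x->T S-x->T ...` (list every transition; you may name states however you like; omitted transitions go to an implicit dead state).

start=S0 accept=S0,S1,S2,S3,S4 S0-a->S0 S0-b->S1 S0-c->S0 S1-a->S1 S1-b->S2 S1-c->S1 S2-a->S2 S2-b->S3 S2-c->S2 S3-a->S3 S3-b->S4 S3-c->S3 S4-a->S4 S4-b->S5 S4-c->S4 S5-a->S5 S5-b->S5 S5-c->S5

Only the number of `b`s matters, and only up to 5. Make a chain S0 → S1 → S2 → S3 → S4 → S5 advanced by each `b` (with S5 absorbing); every other symbol self-loops. The accepting set is {S0, S1, S2, S3, S4}.
A 6-state machine:
        a   b   c  
>* S0   S0  S1  S0 
 * S1   S1  S2  S1 
 * S2   S2  S3  S2 
 * S3   S3  S4  S3 
 * S4   S4  S5  S4 
   S5   S5  S5  S5 
(> = start, * = accepting)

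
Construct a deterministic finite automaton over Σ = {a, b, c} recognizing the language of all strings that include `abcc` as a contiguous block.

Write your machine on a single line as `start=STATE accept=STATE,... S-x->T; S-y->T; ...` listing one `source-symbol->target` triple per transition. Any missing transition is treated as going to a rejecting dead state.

Track how much of `abcc` has been matched so far: state S0 is no progress, S4 is the absorbing accept state reached once `abcc` has occurred. Intermediate states record partial matches; on a mismatch, fall back to the longest reusable overlap.
5 states suffice.
        a   b   c  
>  S0   S1  S0  S0 
   S1   S1  S2  S0 
   S2   S1  S0  S3 
   S3   S1  S0  S4 
 * S4   S4  S4  S4 
(> = start, * = accepting)

start=S0; accept=S4; S0-a->S1; S0-b->S0; S0-c->S0; S1-a->S1; S1-b->S2; S1-c->S0; S2-a->S1; S2-b->S0; S2-c->S3; S3-a->S1; S3-b->S0; S3-c->S4; S4-a->S4; S4-b->S4; S4-c->S4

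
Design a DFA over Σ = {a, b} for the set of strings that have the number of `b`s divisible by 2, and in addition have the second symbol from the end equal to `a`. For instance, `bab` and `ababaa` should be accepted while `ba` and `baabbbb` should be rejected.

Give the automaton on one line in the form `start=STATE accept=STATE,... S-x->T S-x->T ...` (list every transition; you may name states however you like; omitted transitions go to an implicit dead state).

Build one automaton per condition and run them in lockstep. The first has 2 states tracking the count of `b`s modulo 2; the second has 7 states tracking the last 2 symbols read. A product state is a pair (one from each), accepting exactly when both do. After merging equivalent states the machine shrinks.
With 6 states:
        a   b  
>  s0   s1  s2 
   s1   s3  s2 
   s2   s4  s0 
 * s3   s3  s2 
   s4   s4  s5 
 * s5   s1  s2 
(> = start, * = accepting)

start=s0 accept=s3,s5 s0-a->s1 s0-b->s2 s1-a->s3 s1-b->s2 s2-a->s4 s2-b->s0 s3-a->s3 s3-b->s2 s4-a->s4 s4-b->s5 s5-a->s1 s5-b->s2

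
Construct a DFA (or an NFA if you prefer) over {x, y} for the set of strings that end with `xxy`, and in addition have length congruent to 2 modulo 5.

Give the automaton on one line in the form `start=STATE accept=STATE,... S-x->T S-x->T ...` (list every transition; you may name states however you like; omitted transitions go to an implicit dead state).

start=S0 accept=S19 S0-x->S1 S0-y->S2 S1-x->S3 S1-y->S4 S2-x->S5 S2-y->S4 S3-x->S6 S3-y->S7 S4-x->S8 S4-y->S9 S5-x->S6 S5-y->S9 S6-x->S10 S6-y->S11 S7-x->S12 S7-y->S13 S8-x->S10 S8-y->S13 S9-x->S12 S9-y->S13 S10-x->S14 S10-y->S15 S11-x->S16 S11-y->S0 S12-x->S14 S12-y->S0 S13-x->S16 S13-y->S0 S14-x->S17 S14-y->S18 S15-x->S1 S15-y->S2 S16-x->S17 S16-y->S2 S17-x->S3 S17-y->S19 S18-x->S5 S18-y->S4 S19-x->S8 S19-y->S9

Run two small machines in parallel and take their product. One (4 states) tracks how much of the suffix `xxy` has currently been matched; the other (5 states) tracks the input length modulo 5. Each combined state is a pair, one component from each; accept when both components accept.
With 20 states:
          x    y  
>  S0     S1   S2 
   S1     S3   S4 
   S2     S5   S4 
   S3     S6   S7 
   S4     S8   S9 
   S5     S6   S9 
   S6    S10  S11 
   S7    S12  S13 
   S8    S10  S13 
   S9    S12  S13 
   S10   S14  S15 
   S11   S16   S0 
   S12   S14   S0 
   S13   S16   S0 
   S14   S17  S18 
   S15    S1   S2 
   S16   S17   S2 
   S17    S3  S19 
   S18    S5   S4 
 * S19    S8   S9 
(> = start, * = accepting)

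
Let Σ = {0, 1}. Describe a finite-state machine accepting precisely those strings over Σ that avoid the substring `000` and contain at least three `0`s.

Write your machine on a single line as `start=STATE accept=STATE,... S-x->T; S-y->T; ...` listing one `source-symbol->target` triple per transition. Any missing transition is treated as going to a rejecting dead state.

start=q0; accept=q7,q8,q9; q0-0->q1; q0-1->q0; q1-0->q2; q1-1->q3; q2-0->q4; q2-1->q5; q3-0->q6; q3-1->q3; q4-0->q4; q4-1->q4; q5-0->q7; q5-1->q5; q6-0->q8; q6-1->q5; q7-0->q8; q7-1->q9; q8-0->q4; q8-1->q9; q9-0->q7; q9-1->q9

Build one automaton per condition and run them in lockstep. One (4 states) tracks partial matches of the forbidden pattern `000`; the other (5 states) tracks the count of `0`s, saturating at 4. Each combined state is a pair, one component from each; accept when both components accept. Minimizing collapses redundant product states.
With 10 states:
        0   1  
>  q0   q1  q0 
   q1   q2  q3 
   q2   q4  q5 
   q3   q6  q3 
   q4   q4  q4 
   q5   q7  q5 
   q6   q8  q5 
 * q7   q8  q9 
 * q8   q4  q9 
 * q9   q7  q9 
(> = start, * = accepting)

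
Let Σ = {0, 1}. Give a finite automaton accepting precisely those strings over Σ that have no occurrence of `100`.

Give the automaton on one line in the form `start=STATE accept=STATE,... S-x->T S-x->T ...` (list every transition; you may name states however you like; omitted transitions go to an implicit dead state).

Track partial matches of the forbidden pattern `100`. State S3 is a dead state reached once `100` has occurred; every other state accepts. S0 means no part of `100` is currently matched.
With 4 states:
        0   1  
>* S0   S0  S1 
 * S1   S2  S1 
 * S2   S3  S1 
   S3   S3  S3 
(> = start, * = accepting)

start=S0 accept=S0,S1,S2 S0-0->S0 S0-1->S1 S1-0->S2 S1-1->S1 S2-0->S3 S2-1->S1 S3-0->S3 S3-1->S3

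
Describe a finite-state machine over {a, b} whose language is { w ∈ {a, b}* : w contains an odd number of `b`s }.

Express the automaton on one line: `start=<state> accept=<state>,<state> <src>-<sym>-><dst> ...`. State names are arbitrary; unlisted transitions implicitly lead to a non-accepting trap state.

The only thing that matters is how many `b`s have appeared, reduced mod 2. Use one state per residue: q0 for 0, …, q1 for 1. Reading `b` moves to the next residue; anything else stays put. q1 is accepting.
2 states suffice.
        a   b  
>  q0   q0  q1 
 * q1   q1  q0 
(> = start, * = accepting)

start=q0 accept=q1 q0-a->q0 q0-b->q1 q1-a->q1 q1-b->q0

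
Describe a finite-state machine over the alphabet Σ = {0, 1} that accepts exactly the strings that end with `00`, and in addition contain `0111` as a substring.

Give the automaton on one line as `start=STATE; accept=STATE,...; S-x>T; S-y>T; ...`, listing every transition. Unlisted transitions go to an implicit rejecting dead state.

start=s0; accept=s6; s0-0>s1; s0-1>s0; s1-0>s1; s1-1>s2; s2-0>s1; s2-1>s3; s3-0>s1; s3-1>s4; s4-0>s5; s4-1>s4; s5-0>s6; s5-1>s4; s6-0>s6; s6-1>s4

Run two small machines in parallel and take their product. One (3 states) tracks how much of the suffix `00` has currently been matched; the other (5 states) tracks whether and how much of `0111` has been seen. Each combined state is a pair, one component from each; accept when both components accept. Equivalent product states are then merged.
A 7-state machine:
        0   1  
>  s0   s1  s0 
   s1   s1  s2 
   s2   s1  s3 
   s3   s1  s4 
   s4   s5  s4 
   s5   s6  s4 
 * s6   s6  s4 
(> = start, * = accepting)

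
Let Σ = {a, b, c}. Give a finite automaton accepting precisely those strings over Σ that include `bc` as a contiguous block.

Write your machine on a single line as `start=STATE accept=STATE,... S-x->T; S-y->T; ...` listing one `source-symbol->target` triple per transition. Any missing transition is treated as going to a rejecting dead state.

Track how much of `bc` has been matched so far: state q0 is no progress, q2 is the absorbing accept state reached once `bc` has occurred. Intermediate states record partial matches; on a mismatch, fall back to the longest reusable overlap.
A 3-state machine:
        a   b   c  
>  q0   q0  q1  q0 
   q1   q0  q1  q2 
 * q2   q2  q2  q2 
(> = start, * = accepting)

start=q0; accept=q2; q0-a->q0; q0-b->q1; q0-c->q0; q1-a->q0; q1-b->q1; q1-c->q2; q2-a->q2; q2-b->q2; q2-c->q2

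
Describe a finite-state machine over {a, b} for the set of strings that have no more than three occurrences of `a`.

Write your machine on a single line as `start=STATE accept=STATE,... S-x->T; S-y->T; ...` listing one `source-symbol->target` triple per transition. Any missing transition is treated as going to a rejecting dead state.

Count `a`s, saturating at 4: states q0 through q3 mean 0 through 3 `a`s seen; q4 means more than 3. Each `a` increments (capped at q4); other symbols loop. Accept from {q0, q1, q2, q3}.
With 5 states:
        a   b  
>* q0   q1  q0 
 * q1   q2  q1 
 * q2   q3  q2 
 * q3   q4  q3 
   q4   q4  q4 
(> = start, * = accepting)

start=q0; accept=q0,q1,q2,q3; q0-a->q1; q0-b->q0; q1-a->q2; q1-b->q1; q2-a->q3; q2-b->q2; q3-a->q4; q3-b->q3; q4-a->q4; q4-b->q4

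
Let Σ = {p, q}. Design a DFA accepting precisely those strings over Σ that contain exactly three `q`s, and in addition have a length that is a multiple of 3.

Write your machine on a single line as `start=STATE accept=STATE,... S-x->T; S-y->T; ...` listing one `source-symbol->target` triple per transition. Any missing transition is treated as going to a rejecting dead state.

Run two small machines in parallel and take their product. The first has 5 states tracking the count of `q`s, saturating at 4; the second has 3 states tracking the input length modulo 3. A product state is a pair (one from each), accepting exactly when both do. Minimizing collapses redundant product states.
A 13-state machine:
          p    q  
>  S0     S1   S2 
   S1     S3   S4 
   S2     S4   S5 
   S3     S0   S6 
   S4     S6   S7 
   S5     S7   S8 
   S6     S2   S9 
   S7     S9  S10 
 * S8    S10  S11 
   S9     S5  S12 
   S10   S12  S11 
   S11   S11  S11 
   S12    S8  S11 
(> = start, * = accepting)

start=S0; accept=S8; S0-p->S1; S0-q->S2; S1-p->S3; S1-q->S4; S2-p->S4; S2-q->S5; S3-p->S0; S3-q->S6; S4-p->S6; S4-q->S7; S5-p->S7; S5-q->S8; S6-p->S2; S6-q->S9; S7-p->S9; S7-q->S10; S8-p->S10; S8-q->S11; S9-p->S5; S9-q->S12; S10-p->S12; S10-q->S11; S11-p->S11; S11-q->S11; S12-p->S8; S12-q->S11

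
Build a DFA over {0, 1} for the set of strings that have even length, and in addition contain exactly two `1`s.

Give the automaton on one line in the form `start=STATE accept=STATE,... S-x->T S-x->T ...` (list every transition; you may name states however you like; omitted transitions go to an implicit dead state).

Handle the two conditions separately and then intersect. The first has 2 states tracking the input length modulo 2; the second has 4 states tracking the count of `1`s, saturating at 3. A product state is a pair (one from each), accepting exactly when both do.
An 8-state machine:
       0  1 
>  A   B  C 
   B   A  D 
   C   D  E 
   D   C  F 
 * E   F  G 
   F   E  H 
   G   H  H 
   H   G  G 
(> = start, * = accepting)

start=A accept=E A-0->B A-1->C B-0->A B-1->D C-0->D C-1->E D-0->C D-1->F E-0->F E-1->G F-0->E F-1->H G-0->H G-1->H H-0->G H-1->G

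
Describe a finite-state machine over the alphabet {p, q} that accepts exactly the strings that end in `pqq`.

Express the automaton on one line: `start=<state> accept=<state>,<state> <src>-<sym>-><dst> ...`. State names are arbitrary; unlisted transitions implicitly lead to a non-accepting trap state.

start=s0 accept=s3 s0-p->s1 s0-q->s0 s1-p->s1 s1-q->s2 s2-p->s1 s2-q->s3 s3-p->s1 s3-q->s0

Remember how much of `pqq` the current input suffix matches. State s0 means no match yet; s1 means the last symbol is `p`; s2 means the last 2 symbols are `pq`; s3 means the last 3 symbols are `pqq`. Only s3 accepts. On a mismatch, fall back to the longest proper suffix that is still a prefix of `pqq`.
4 states suffice.
        p   q  
>  s0   s1  s0 
   s1   s1  s2 
   s2   s1  s3 
 * s3   s1  s0 
(> = start, * = accepting)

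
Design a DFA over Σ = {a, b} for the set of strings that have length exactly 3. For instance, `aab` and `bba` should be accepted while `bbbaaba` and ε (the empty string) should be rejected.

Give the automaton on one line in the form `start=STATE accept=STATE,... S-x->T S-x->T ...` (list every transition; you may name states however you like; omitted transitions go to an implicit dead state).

start=q0 accept=q3 q0-a->q1 q0-b->q1 q1-a->q2 q1-b->q2 q2-a->q3 q2-b->q3 q3-a->q4 q3-b->q4 q4-a->q4 q4-b->q4

We only need to distinguish lengths 0, 1, …, 3, and '>3'. Chain q0 → q1 → q2 → q3 → q4 on every symbol, with q4 looping. Accepting states: {q3}.
        a   b  
>  q0   q1  q1 
   q1   q2  q2 
   q2   q3  q3 
 * q3   q4  q4 
   q4   q4  q4 
(> = start, * = accepting)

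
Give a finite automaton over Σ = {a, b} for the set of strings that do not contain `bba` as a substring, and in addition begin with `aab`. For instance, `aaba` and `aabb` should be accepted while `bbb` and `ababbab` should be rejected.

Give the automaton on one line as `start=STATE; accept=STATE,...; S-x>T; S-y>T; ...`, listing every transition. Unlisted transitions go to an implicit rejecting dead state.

start=s0; accept=s6,s8,s9; s0-a>s1; s0-b>s2; s1-a>s3; s1-b>s2; s2-a>s4; s2-b>s5; s3-a>s4; s3-b>s6; s4-a>s4; s4-b>s2; s5-a>s7; s5-b>s5; s6-a>s8; s6-b>s9; s7-a>s7; s7-b>s7; s8-a>s8; s8-b>s6; s9-a>s10; s9-b>s9; s10-a>s10; s10-b>s10

Build one automaton per condition and run them in lockstep. One (4 states) tracks partial matches of the forbidden pattern `bba`; the other (5 states) tracks whether the input so far still matches the prefix `aab`. Each combined state is a pair, one component from each; accept when both components accept.
An 11-state machine:
          a    b  
>  s0     s1   s2 
   s1     s3   s2 
   s2     s4   s5 
   s3     s4   s6 
   s4     s4   s2 
   s5     s7   s5 
 * s6     s8   s9 
   s7     s7   s7 
 * s8     s8   s6 
 * s9    s10   s9 
   s10   s10  s10 
(> = start, * = accepting)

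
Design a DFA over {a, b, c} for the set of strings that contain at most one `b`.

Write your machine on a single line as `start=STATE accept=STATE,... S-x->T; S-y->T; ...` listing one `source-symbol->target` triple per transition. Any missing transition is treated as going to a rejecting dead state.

Count `b`s, saturating at 2: state s0 means no `b` yet, s1 means one `b` seen, s2 means more than one. Each `b` increments (capped at s2); other symbols loop. Accept from {s0, s1}.
        a   b   c  
>* s0   s0  s1  s0 
 * s1   s1  s2  s1 
   s2   s2  s2  s2 
(> = start, * = accepting)

start=s0; accept=s0,s1; s0-a->s0; s0-b->s1; s0-c->s0; s1-a->s1; s1-b->s2; s1-c->s1; s2-a->s2; s2-b->s2; s2-c->s2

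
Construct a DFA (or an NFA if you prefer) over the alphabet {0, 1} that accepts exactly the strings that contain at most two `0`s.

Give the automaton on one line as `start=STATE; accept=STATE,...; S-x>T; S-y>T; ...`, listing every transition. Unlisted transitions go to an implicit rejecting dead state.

start=A; accept=A,B,C; A-0>B; A-1>A; B-0>C; B-1>B; C-0>D; C-1>C; D-0>D; D-1>D

Count `0`s, saturating at 3: states A through C mean 0 through 2 `0`s seen; D means more than 2. Each `0` increments (capped at D); other symbols loop. Accept from {A, B, C}.
With 4 states:
       0  1 
>* A   B  A 
 * B   C  B 
 * C   D  C 
   D   D  D 
(> = start, * = accepting)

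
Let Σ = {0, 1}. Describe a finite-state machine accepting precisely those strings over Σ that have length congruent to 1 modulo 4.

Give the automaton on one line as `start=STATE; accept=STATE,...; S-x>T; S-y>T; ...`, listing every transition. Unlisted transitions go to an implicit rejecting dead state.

start=A; accept=B; A-0>B; A-1>B; B-0>C; B-1>C; C-0>D; C-1>D; D-0>A; D-1>A

Only the length mod 4 matters, so use a 4-cycle: from any state, every input symbol moves to the next state, wrapping D back to A. Mark B accepting.
With 4 states:
       0  1 
>  A   B  B 
 * B   C  C 
   C   D  D 
   D   A  A 
(> = start, * = accepting)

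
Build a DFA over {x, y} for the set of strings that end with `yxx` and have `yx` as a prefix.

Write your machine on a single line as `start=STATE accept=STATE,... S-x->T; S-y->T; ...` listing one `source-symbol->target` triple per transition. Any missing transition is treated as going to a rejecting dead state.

Handle the two conditions separately and then intersect. One (4 states) tracks how much of the suffix `yxx` has currently been matched; the other (4 states) tracks whether the input so far still matches the prefix `yx`. Each combined state is a pair, one component from each; accept when both components accept.
        x   y  
>  q0   q1  q2 
   q1   q1  q3 
   q2   q4  q3 
   q3   q5  q3 
   q4   q6  q7 
   q5   q8  q3 
 * q6   q9  q7 
   q7   q4  q7 
   q8   q1  q3 
   q9   q9  q7 
(> = start, * = accepting)

start=q0; accept=q6; q0-x->q1; q0-y->q2; q1-x->q1; q1-y->q3; q2-x->q4; q2-y->q3; q3-x->q5; q3-y->q3; q4-x->q6; q4-y->q7; q5-x->q8; q5-y->q3; q6-x->q9; q6-y->q7; q7-x->q4; q7-y->q7; q8-x->q1; q8-y->q3; q9-x->q9; q9-y->q7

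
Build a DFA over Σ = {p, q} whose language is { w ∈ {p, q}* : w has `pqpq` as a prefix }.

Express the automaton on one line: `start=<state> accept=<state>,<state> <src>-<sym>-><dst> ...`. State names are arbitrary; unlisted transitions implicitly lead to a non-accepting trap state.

start=S0 accept=S4 S0-p->S1 S0-q->S5 S1-p->S5 S1-q->S2 S2-p->S3 S2-q->S5 S3-p->S5 S3-q->S4 S4-p->S4 S4-q->S4 S5-p->S5 S5-q->S5

Check the first 4 symbols one by one: S0 through S3 record how many have matched `pqpq` so far; any wrong symbol goes to the dead state S5. After all 4 match we enter the accepting sink S4.
6 states suffice.
        p   q  
>  S0   S1  S5 
   S1   S5  S2 
   S2   S3  S5 
   S3   S5  S4 
 * S4   S4  S4 
   S5   S5  S5 
(> = start, * = accepting)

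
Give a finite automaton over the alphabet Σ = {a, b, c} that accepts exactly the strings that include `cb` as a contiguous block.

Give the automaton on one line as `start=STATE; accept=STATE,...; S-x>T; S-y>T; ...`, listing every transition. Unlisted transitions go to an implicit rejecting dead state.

start=q0; accept=q2; q0-a>q0; q0-b>q0; q0-c>q1; q1-a>q0; q1-b>q2; q1-c>q1; q2-a>q2; q2-b>q2; q2-c>q2

Track how much of `cb` has been matched so far: state q0 is no progress, q2 is the absorbing accept state reached once `cb` has occurred. Intermediate states record partial matches; on a mismatch, fall back to the longest reusable overlap.
With 3 states:
        a   b   c  
>  q0   q0  q0  q1 
   q1   q0  q2  q1 
 * q2   q2  q2  q2 
(> = start, * = accepting)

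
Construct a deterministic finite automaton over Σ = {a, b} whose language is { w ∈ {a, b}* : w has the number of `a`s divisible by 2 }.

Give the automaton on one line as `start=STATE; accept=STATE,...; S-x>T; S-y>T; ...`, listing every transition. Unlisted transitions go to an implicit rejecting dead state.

start=q0; accept=q0; q0-a>q1; q0-b>q0; q1-a>q0; q1-b>q1

The only thing that matters is how many `a`s have appeared, reduced mod 2. Use one state per residue: q0 for 0, …, q1 for 1. Reading `a` moves to the next residue; anything else stays put. q0 is accepting.
2 states suffice.
        a   b  
>* q0   q1  q0 
   q1   q0  q1 
(> = start, * = accepting)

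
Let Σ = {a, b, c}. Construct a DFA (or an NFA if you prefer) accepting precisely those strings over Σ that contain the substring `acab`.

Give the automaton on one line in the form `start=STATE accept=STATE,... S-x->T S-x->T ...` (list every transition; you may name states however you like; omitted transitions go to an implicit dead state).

start=q0 accept=q4 q0-a->q1 q0-b->q0 q0-c->q0 q1-a->q1 q1-b->q0 q1-c->q2 q2-a->q3 q2-b->q0 q2-c->q0 q3-a->q1 q3-b->q4 q3-c->q2 q4-a->q4 q4-b->q4 q4-c->q4

States q0..q3 record the length of the longest prefix of `acab` that matches the current input suffix. Reaching q4 means `acab` has been seen, and we stay there forever. Accept from q4.
5 states suffice.
        a   b   c  
>  q0   q1  q0  q0 
   q1   q1  q0  q2 
   q2   q3  q0  q0 
   q3   q1  q4  q2 
 * q4   q4  q4  q4 
(> = start, * = accepting)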